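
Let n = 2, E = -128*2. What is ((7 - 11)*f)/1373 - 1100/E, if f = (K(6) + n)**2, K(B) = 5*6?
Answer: 115431/87872 ≈ 1.3136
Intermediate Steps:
K(B) = 30
E = -256
f = 1024 (f = (30 + 2)**2 = 32**2 = 1024)
((7 - 11)*f)/1373 - 1100/E = ((7 - 11)*1024)/1373 - 1100/(-256) = -4*1024*(1/1373) - 1100*(-1/256) = -4096*1/1373 + 275/64 = -4096/1373 + 275/64 = 115431/87872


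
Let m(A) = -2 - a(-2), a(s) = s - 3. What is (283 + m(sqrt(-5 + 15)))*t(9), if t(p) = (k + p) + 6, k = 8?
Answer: 6578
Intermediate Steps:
a(s) = -3 + s
t(p) = 14 + p (t(p) = (8 + p) + 6 = 14 + p)
m(A) = 3 (m(A) = -2 - (-3 - 2) = -2 - 1*(-5) = -2 + 5 = 3)
(283 + m(sqrt(-5 + 15)))*t(9) = (283 + 3)*(14 + 9) = 286*23 = 6578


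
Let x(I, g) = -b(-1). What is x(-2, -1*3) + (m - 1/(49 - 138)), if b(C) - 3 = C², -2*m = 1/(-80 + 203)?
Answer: -87419/21894 ≈ -3.9928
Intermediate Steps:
m = -1/246 (m = -1/(2*(-80 + 203)) = -½/123 = -½*1/123 = -1/246 ≈ -0.0040650)
b(C) = 3 + C²
x(I, g) = -4 (x(I, g) = -(3 + (-1)²) = -(3 + 1) = -1*4 = -4)
x(-2, -1*3) + (m - 1/(49 - 138)) = -4 + (-1/246 - 1/(49 - 138)) = -4 + (-1/246 - 1/(-89)) = -4 + (-1/246 - 1*(-1/89)) = -4 + (-1/246 + 1/89) = -4 + 157/21894 = -87419/21894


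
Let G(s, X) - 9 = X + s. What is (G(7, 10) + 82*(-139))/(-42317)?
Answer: 11372/42317 ≈ 0.26873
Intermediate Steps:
G(s, X) = 9 + X + s (G(s, X) = 9 + (X + s) = 9 + X + s)
(G(7, 10) + 82*(-139))/(-42317) = ((9 + 10 + 7) + 82*(-139))/(-42317) = (26 - 11398)*(-1/42317) = -11372*(-1/42317) = 11372/42317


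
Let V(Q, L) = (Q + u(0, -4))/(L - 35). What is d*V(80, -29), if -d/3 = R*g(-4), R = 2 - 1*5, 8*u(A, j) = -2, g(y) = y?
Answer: 2871/64 ≈ 44.859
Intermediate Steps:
u(A, j) = -¼ (u(A, j) = (⅛)*(-2) = -¼)
R = -3 (R = 2 - 5 = -3)
V(Q, L) = (-¼ + Q)/(-35 + L) (V(Q, L) = (Q - ¼)/(L - 35) = (-¼ + Q)/(-35 + L))
d = -36 (d = -(-9)*(-4) = -3*12 = -36)
d*V(80, -29) = -36*(-¼ + 80)/(-35 - 29) = -36*319/((-64)*4) = -(-9)*319/(16*4) = -36*(-319/256) = 2871/64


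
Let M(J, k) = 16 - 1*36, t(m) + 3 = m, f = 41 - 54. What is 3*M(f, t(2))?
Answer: -60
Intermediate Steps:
f = -13
t(m) = -3 + m
M(J, k) = -20 (M(J, k) = 16 - 36 = -20)
3*M(f, t(2)) = 3*(-20) = -60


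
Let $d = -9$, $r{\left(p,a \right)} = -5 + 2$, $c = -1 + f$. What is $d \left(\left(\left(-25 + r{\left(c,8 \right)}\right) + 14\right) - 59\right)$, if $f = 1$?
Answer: $657$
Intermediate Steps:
$c = 0$ ($c = -1 + 1 = 0$)
$r{\left(p,a \right)} = -3$
$d \left(\left(\left(-25 + r{\left(c,8 \right)}\right) + 14\right) - 59\right) = - 9 \left(\left(\left(-25 - 3\right) + 14\right) - 59\right) = - 9 \left(\left(-28 + 14\right) - 59\right) = - 9 \left(-14 - 59\right) = \left(-9\right) \left(-73\right) = 657$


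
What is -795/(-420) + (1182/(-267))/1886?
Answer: 4442615/2349956 ≈ 1.8905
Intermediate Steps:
-795/(-420) + (1182/(-267))/1886 = -795*(-1/420) + (1182*(-1/267))*(1/1886) = 53/28 - 394/89*1/1886 = 53/28 - 197/83927 = 4442615/2349956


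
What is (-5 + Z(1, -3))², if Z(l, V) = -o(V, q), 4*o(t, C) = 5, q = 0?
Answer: 625/16 ≈ 39.063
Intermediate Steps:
o(t, C) = 5/4 (o(t, C) = (¼)*5 = 5/4)
Z(l, V) = -5/4 (Z(l, V) = -1*5/4 = -5/4)
(-5 + Z(1, -3))² = (-5 - 5/4)² = (-25/4)² = 625/16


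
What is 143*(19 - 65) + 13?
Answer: -6565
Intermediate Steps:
143*(19 - 65) + 13 = 143*(-46) + 13 = -6578 + 13 = -6565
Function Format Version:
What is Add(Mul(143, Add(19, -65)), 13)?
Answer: -6565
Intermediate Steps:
Add(Mul(143, Add(19, -65)), 13) = Add(Mul(143, -46), 13) = Add(-6578, 13) = -6565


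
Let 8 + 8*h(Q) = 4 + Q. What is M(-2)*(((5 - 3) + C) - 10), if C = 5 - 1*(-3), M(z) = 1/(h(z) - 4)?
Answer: 0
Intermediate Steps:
h(Q) = -1/2 + Q/8 (h(Q) = -1 + (4 + Q)/8 = -1 + (1/2 + Q/8) = -1/2 + Q/8)
M(z) = 1/(-9/2 + z/8) (M(z) = 1/((-1/2 + z/8) - 4) = 1/(-9/2 + z/8))
C = 8 (C = 5 + 3 = 8)
M(-2)*(((5 - 3) + C) - 10) = (8/(-36 - 2))*(((5 - 3) + 8) - 10) = (8/(-38))*((2 + 8) - 10) = (8*(-1/38))*(10 - 10) = -4/19*0 = 0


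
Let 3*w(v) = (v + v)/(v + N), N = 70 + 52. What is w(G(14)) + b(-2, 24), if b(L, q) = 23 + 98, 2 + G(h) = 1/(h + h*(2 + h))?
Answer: 10366693/85683 ≈ 120.99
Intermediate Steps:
N = 122
G(h) = -2 + 1/(h + h*(2 + h))
b(L, q) = 121
w(v) = 2*v/(3*(122 + v)) (w(v) = ((v + v)/(v + 122))/3 = ((2*v)/(122 + v))/3 = (2*v/(122 + v))/3 = 2*v/(3*(122 + v)))
w(G(14)) + b(-2, 24) = 2*((1 - 6*14 - 2*14**2)/(14*(3 + 14)))/(3*(122 + (1 - 6*14 - 2*14**2)/(14*(3 + 14)))) + 121 = 2*((1/14)*(1 - 84 - 2*196)/17)/(3*(122 + (1/14)*(1 - 84 - 2*196)/17)) + 121 = 2*((1/14)*(1/17)*(1 - 84 - 392))/(3*(122 + (1/14)*(1/17)*(1 - 84 - 392))) + 121 = 2*((1/14)*(1/17)*(-475))/(3*(122 + (1/14)*(1/17)*(-475))) + 121 = (2/3)*(-475/238)/(122 - 475/238) + 121 = (2/3)*(-475/238)/(28561/238) + 121 = (2/3)*(-475/238)*(238/28561) + 121 = -950/85683 + 121 = 10366693/85683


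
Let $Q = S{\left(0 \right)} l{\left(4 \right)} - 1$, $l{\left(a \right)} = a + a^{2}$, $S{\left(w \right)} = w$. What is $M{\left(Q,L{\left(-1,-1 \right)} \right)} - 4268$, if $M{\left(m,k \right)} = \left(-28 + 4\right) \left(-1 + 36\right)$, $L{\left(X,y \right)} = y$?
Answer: $-5108$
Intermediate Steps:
$Q = -1$ ($Q = 0 \cdot 4 \left(1 + 4\right) - 1 = 0 \cdot 4 \cdot 5 - 1 = 0 \cdot 20 - 1 = 0 - 1 = -1$)
$M{\left(m,k \right)} = -840$ ($M{\left(m,k \right)} = \left(-24\right) 35 = -840$)
$M{\left(Q,L{\left(-1,-1 \right)} \right)} - 4268 = -840 - 4268 = -5108$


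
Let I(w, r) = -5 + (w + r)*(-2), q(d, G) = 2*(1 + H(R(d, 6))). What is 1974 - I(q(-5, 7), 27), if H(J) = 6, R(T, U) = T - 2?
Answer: 2061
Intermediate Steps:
R(T, U) = -2 + T
q(d, G) = 14 (q(d, G) = 2*(1 + 6) = 2*7 = 14)
I(w, r) = -5 - 2*r - 2*w (I(w, r) = -5 + (r + w)*(-2) = -5 + (-2*r - 2*w) = -5 - 2*r - 2*w)
1974 - I(q(-5, 7), 27) = 1974 - (-5 - 2*27 - 2*14) = 1974 - (-5 - 54 - 28) = 1974 - 1*(-87) = 1974 + 87 = 2061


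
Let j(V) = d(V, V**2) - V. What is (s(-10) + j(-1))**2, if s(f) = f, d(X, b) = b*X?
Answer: 100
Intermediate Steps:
d(X, b) = X*b
j(V) = V**3 - V (j(V) = V*V**2 - V = V**3 - V)
(s(-10) + j(-1))**2 = (-10 + ((-1)**3 - 1*(-1)))**2 = (-10 + (-1 + 1))**2 = (-10 + 0)**2 = (-10)**2 = 100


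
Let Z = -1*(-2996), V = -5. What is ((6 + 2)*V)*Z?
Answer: -119840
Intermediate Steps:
Z = 2996
((6 + 2)*V)*Z = ((6 + 2)*(-5))*2996 = (8*(-5))*2996 = -40*2996 = -119840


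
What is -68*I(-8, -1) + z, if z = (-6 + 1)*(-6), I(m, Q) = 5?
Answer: -310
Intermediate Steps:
z = 30 (z = -5*(-6) = 30)
-68*I(-8, -1) + z = -68*5 + 30 = -340 + 30 = -310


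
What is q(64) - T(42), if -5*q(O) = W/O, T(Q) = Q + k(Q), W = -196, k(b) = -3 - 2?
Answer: -2911/80 ≈ -36.388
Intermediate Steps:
k(b) = -5
T(Q) = -5 + Q (T(Q) = Q - 5 = -5 + Q)
q(O) = 196/(5*O) (q(O) = -(-196)/(5*O) = 196/(5*O))
q(64) - T(42) = (196/5)/64 - (-5 + 42) = (196/5)*(1/64) - 1*37 = 49/80 - 37 = -2911/80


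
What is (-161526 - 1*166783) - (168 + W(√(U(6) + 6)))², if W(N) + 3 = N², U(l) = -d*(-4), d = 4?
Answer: -363278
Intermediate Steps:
U(l) = 16 (U(l) = -1*4*(-4) = -4*(-4) = 16)
W(N) = -3 + N²
(-161526 - 1*166783) - (168 + W(√(U(6) + 6)))² = (-161526 - 1*166783) - (168 + (-3 + (√(16 + 6))²))² = (-161526 - 166783) - (168 + (-3 + (√22)²))² = -328309 - (168 + (-3 + 22))² = -328309 - (168 + 19)² = -328309 - 1*187² = -328309 - 1*34969 = -328309 - 34969 = -363278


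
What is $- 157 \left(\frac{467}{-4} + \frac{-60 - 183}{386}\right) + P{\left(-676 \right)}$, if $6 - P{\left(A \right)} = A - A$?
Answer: $\frac{14231501}{772} \approx 18435.0$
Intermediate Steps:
$P{\left(A \right)} = 6$ ($P{\left(A \right)} = 6 - \left(A - A\right) = 6 - 0 = 6 + 0 = 6$)
$- 157 \left(\frac{467}{-4} + \frac{-60 - 183}{386}\right) + P{\left(-676 \right)} = - 157 \left(\frac{467}{-4} + \frac{-60 - 183}{386}\right) + 6 = - 157 \left(467 \left(- \frac{1}{4}\right) + \left(-60 - 183\right) \frac{1}{386}\right) + 6 = - 157 \left(- \frac{467}{4} - \frac{243}{386}\right) + 6 = \left(-157\right) \left(- \frac{90617}{772}\right) + 6 = \frac{14226869}{772} + 6 = \frac{14231501}{772}$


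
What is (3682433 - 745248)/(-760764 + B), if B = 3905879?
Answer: 587437/629023 ≈ 0.93389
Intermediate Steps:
(3682433 - 745248)/(-760764 + B) = (3682433 - 745248)/(-760764 + 3905879) = 2937185/3145115 = 2937185*(1/3145115) = 587437/629023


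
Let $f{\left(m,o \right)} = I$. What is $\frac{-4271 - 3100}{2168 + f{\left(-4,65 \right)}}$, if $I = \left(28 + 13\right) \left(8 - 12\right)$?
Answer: $- \frac{2457}{668} \approx -3.6781$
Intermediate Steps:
$I = -164$ ($I = 41 \left(-4\right) = -164$)
$f{\left(m,o \right)} = -164$
$\frac{-4271 - 3100}{2168 + f{\left(-4,65 \right)}} = \frac{-4271 - 3100}{2168 - 164} = - \frac{7371}{2004} = \left(-7371\right) \frac{1}{2004} = - \frac{2457}{668}$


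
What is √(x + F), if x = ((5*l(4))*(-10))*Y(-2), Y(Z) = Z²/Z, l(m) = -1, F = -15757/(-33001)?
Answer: 3*I*√12042955927/33001 ≈ 9.9761*I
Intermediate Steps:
F = 15757/33001 (F = -15757*(-1/33001) = 15757/33001 ≈ 0.47747)
Y(Z) = Z
x = -100 (x = ((5*(-1))*(-10))*(-2) = -5*(-10)*(-2) = 50*(-2) = -100)
√(x + F) = √(-100 + 15757/33001) = √(-3284343/33001) = 3*I*√12042955927/33001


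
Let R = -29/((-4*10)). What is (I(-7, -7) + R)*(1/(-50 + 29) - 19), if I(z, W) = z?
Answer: 2510/21 ≈ 119.52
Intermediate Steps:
R = 29/40 (R = -29/(-40) = -29*(-1/40) = 29/40 ≈ 0.72500)
(I(-7, -7) + R)*(1/(-50 + 29) - 19) = (-7 + 29/40)*(1/(-50 + 29) - 19) = -251*(1/(-21) - 19)/40 = -251*(-1/21 - 19)/40 = -251/40*(-400/21) = 2510/21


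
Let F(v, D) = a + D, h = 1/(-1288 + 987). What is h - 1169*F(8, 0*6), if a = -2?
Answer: 703737/301 ≈ 2338.0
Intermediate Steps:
h = -1/301 (h = 1/(-301) = -1/301 ≈ -0.0033223)
F(v, D) = -2 + D
h - 1169*F(8, 0*6) = -1/301 - 1169*(-2 + 0*6) = -1/301 - 1169*(-2 + 0) = -1/301 - 1169*(-2) = -1/301 + 2338 = 703737/301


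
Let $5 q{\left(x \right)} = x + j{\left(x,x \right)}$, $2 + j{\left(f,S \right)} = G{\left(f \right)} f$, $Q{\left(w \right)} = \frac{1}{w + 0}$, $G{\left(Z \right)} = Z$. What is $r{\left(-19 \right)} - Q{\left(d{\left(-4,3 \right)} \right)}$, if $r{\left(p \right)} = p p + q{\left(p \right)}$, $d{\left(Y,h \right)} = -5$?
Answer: $\frac{2146}{5} \approx 429.2$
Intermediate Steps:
$Q{\left(w \right)} = \frac{1}{w}$
$j{\left(f,S \right)} = -2 + f^{2}$ ($j{\left(f,S \right)} = -2 + f f = -2 + f^{2}$)
$q{\left(x \right)} = - \frac{2}{5} + \frac{x}{5} + \frac{x^{2}}{5}$ ($q{\left(x \right)} = \frac{x + \left(-2 + x^{2}\right)}{5} = \frac{-2 + x + x^{2}}{5} = - \frac{2}{5} + \frac{x}{5} + \frac{x^{2}}{5}$)
$r{\left(p \right)} = - \frac{2}{5} + \frac{p}{5} + \frac{6 p^{2}}{5}$ ($r{\left(p \right)} = p p + \left(- \frac{2}{5} + \frac{p}{5} + \frac{p^{2}}{5}\right) = p^{2} + \left(- \frac{2}{5} + \frac{p}{5} + \frac{p^{2}}{5}\right) = - \frac{2}{5} + \frac{p}{5} + \frac{6 p^{2}}{5}$)
$r{\left(-19 \right)} - Q{\left(d{\left(-4,3 \right)} \right)} = \left(- \frac{2}{5} + \frac{1}{5} \left(-19\right) + \frac{6 \left(-19\right)^{2}}{5}\right) - \frac{1}{-5} = \left(- \frac{2}{5} - \frac{19}{5} + \frac{6}{5} \cdot 361\right) - - \frac{1}{5} = \left(- \frac{2}{5} - \frac{19}{5} + \frac{2166}{5}\right) + \frac{1}{5} = 429 + \frac{1}{5} = \frac{2146}{5}$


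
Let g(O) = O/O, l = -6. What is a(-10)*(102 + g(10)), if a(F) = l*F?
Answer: 6180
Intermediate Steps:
a(F) = -6*F
g(O) = 1
a(-10)*(102 + g(10)) = (-6*(-10))*(102 + 1) = 60*103 = 6180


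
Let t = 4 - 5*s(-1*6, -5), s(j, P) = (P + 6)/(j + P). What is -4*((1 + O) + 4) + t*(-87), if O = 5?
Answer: -4703/11 ≈ -427.55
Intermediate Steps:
s(j, P) = (6 + P)/(P + j)
t = 49/11 (t = 4 - 5*(6 - 5)/(-5 - 1*6) = 4 - 5/(-5 - 6) = 4 - 5/(-11) = 4 - (-5)/11 = 4 - 5*(-1/11) = 4 + 5/11 = 49/11 ≈ 4.4545)
-4*((1 + O) + 4) + t*(-87) = -4*((1 + 5) + 4) + (49/11)*(-87) = -4*(6 + 4) - 4263/11 = -4*10 - 4263/11 = -40 - 4263/11 = -4703/11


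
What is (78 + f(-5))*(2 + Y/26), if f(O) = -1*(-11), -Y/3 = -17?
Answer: 9167/26 ≈ 352.58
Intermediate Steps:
Y = 51 (Y = -3*(-17) = 51)
f(O) = 11
(78 + f(-5))*(2 + Y/26) = (78 + 11)*(2 + 51/26) = 89*(2 + 51*(1/26)) = 89*(2 + 51/26) = 89*(103/26) = 9167/26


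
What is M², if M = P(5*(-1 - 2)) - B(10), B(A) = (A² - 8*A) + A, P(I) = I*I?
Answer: 38025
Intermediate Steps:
P(I) = I²
B(A) = A² - 7*A
M = 195 (M = (5*(-1 - 2))² - 10*(-7 + 10) = (5*(-3))² - 10*3 = (-15)² - 1*30 = 225 - 30 = 195)
M² = 195² = 38025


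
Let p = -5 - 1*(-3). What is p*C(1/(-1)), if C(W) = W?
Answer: 2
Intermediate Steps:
p = -2 (p = -5 + 3 = -2)
p*C(1/(-1)) = -2/(-1) = -2*(-1) = 2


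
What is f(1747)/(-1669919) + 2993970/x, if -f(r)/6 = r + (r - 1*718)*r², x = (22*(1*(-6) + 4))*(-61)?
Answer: 27787302746631/2241031298 ≈ 12399.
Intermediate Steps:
x = 2684 (x = (22*(-6 + 4))*(-61) = (22*(-2))*(-61) = -44*(-61) = 2684)
f(r) = -6*r - 6*r²*(-718 + r) (f(r) = -6*(r + (r - 1*718)*r²) = -6*(r + (r - 718)*r²) = -6*(r + (-718 + r)*r²) = -6*(r + r²*(-718 + r)) = -6*r - 6*r²*(-718 + r))
f(1747)/(-1669919) + 2993970/x = (6*1747*(-1 - 1*1747² + 718*1747))/(-1669919) + 2993970/2684 = (6*1747*(-1 - 1*3052009 + 1254346))*(-1/1669919) + 2993970*(1/2684) = (6*1747*(-1 - 3052009 + 1254346))*(-1/1669919) + 1496985/1342 = (6*1747*(-1797664))*(-1/1669919) + 1496985/1342 = -18843114048*(-1/1669919) + 1496985/1342 = 18843114048/1669919 + 1496985/1342 = 27787302746631/2241031298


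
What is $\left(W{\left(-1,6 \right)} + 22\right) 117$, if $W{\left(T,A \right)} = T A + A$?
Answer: $2574$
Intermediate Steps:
$W{\left(T,A \right)} = A + A T$ ($W{\left(T,A \right)} = A T + A = A + A T$)
$\left(W{\left(-1,6 \right)} + 22\right) 117 = \left(6 \left(1 - 1\right) + 22\right) 117 = \left(6 \cdot 0 + 22\right) 117 = \left(0 + 22\right) 117 = 22 \cdot 117 = 2574$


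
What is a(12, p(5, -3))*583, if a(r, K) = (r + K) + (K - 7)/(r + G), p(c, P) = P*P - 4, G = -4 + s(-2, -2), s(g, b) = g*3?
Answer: 9328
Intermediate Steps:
s(g, b) = 3*g
G = -10 (G = -4 + 3*(-2) = -4 - 6 = -10)
p(c, P) = -4 + P**2 (p(c, P) = P**2 - 4 = -4 + P**2)
a(r, K) = K + r + (-7 + K)/(-10 + r) (a(r, K) = (r + K) + (K - 7)/(r - 10) = (K + r) + (-7 + K)/(-10 + r) = K + r + (-7 + K)/(-10 + r))
a(12, p(5, -3))*583 = ((-7 + 12**2 - 10*12 - 9*(-4 + (-3)**2) + (-4 + (-3)**2)*12)/(-10 + 12))*583 = ((-7 + 144 - 120 - 9*(-4 + 9) + (-4 + 9)*12)/2)*583 = ((-7 + 144 - 120 - 9*5 + 5*12)/2)*583 = ((-7 + 144 - 120 - 45 + 60)/2)*583 = ((1/2)*32)*583 = 16*583 = 9328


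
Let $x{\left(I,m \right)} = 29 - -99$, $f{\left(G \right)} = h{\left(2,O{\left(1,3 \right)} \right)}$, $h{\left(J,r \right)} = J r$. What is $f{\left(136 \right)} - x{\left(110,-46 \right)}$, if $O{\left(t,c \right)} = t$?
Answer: $-126$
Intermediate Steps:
$f{\left(G \right)} = 2$ ($f{\left(G \right)} = 2 \cdot 1 = 2$)
$x{\left(I,m \right)} = 128$ ($x{\left(I,m \right)} = 29 + 99 = 128$)
$f{\left(136 \right)} - x{\left(110,-46 \right)} = 2 - 128 = -126$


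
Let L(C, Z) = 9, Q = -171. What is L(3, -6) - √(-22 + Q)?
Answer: 9 - I*√193 ≈ 9.0 - 13.892*I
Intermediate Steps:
L(3, -6) - √(-22 + Q) = 9 - √(-22 - 171) = 9 - √(-193) = 9 - I*√193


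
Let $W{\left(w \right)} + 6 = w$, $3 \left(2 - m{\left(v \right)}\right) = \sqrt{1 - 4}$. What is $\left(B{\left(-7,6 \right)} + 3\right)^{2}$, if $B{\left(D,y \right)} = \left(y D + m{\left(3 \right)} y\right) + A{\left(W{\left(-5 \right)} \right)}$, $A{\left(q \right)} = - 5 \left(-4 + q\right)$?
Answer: $2292 - 192 i \sqrt{3} \approx 2292.0 - 332.55 i$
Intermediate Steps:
$m{\left(v \right)} = 2 - \frac{i \sqrt{3}}{3}$ ($m{\left(v \right)} = 2 - \frac{\sqrt{1 - 4}}{3} = 2 - \frac{\sqrt{-3}}{3} = 2 - \frac{i \sqrt{3}}{3}$)
$W{\left(w \right)} = -6 + w$
$A{\left(q \right)} = 20 - 5 q$
$B{\left(D,y \right)} = 75 + D y + y \left(2 - \frac{i \sqrt{3}}{3}\right)$ ($B{\left(D,y \right)} = \left(y D + \left(2 - \frac{i \sqrt{3}}{3}\right) y\right) - \left(-20 + 5 \left(-6 - 5\right)\right) = \left(D y + y \left(2 - \frac{i \sqrt{3}}{3}\right)\right) + \left(20 - -55\right) = \left(D y + y \left(2 - \frac{i \sqrt{3}}{3}\right)\right) + \left(20 + 55\right) = \left(D y + y \left(2 - \frac{i \sqrt{3}}{3}\right)\right) + 75 = 75 + D y + y \left(2 - \frac{i \sqrt{3}}{3}\right)$)
$\left(B{\left(-7,6 \right)} + 3\right)^{2} = \left(\left(75 - 42 + \frac{1}{3} \cdot 6 \left(6 - i \sqrt{3}\right)\right) + 3\right)^{2} = \left(\left(75 - 42 + \left(12 - 2 i \sqrt{3}\right)\right) + 3\right)^{2} = \left(\left(45 - 2 i \sqrt{3}\right) + 3\right)^{2} = \left(48 - 2 i \sqrt{3}\right)^{2}$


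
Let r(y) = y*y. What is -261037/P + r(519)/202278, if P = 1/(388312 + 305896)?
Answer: -12218533390336709/67426 ≈ -1.8121e+11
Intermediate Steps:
P = 1/694208 ≈ 1.4405e-6
r(y) = y**2
-261037/P + r(519)/202278 = -261037/1/694208 + 519**2/202278 = -261037*694208 + 269361*(1/202278) = -181213973696 + 89787/67426 = -12218533390336709/67426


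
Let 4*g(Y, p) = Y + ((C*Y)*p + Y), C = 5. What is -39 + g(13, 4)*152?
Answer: 10829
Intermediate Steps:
g(Y, p) = Y/2 + 5*Y*p/4 (g(Y, p) = (Y + ((5*Y)*p + Y))/4 = (Y + (5*Y*p + Y))/4 = (Y + (Y + 5*Y*p))/4 = (2*Y + 5*Y*p)/4 = Y/2 + 5*Y*p/4)
-39 + g(13, 4)*152 = -39 + ((1/4)*13*(2 + 5*4))*152 = -39 + ((1/4)*13*(2 + 20))*152 = -39 + ((1/4)*13*22)*152 = -39 + (143/2)*152 = -39 + 10868 = 10829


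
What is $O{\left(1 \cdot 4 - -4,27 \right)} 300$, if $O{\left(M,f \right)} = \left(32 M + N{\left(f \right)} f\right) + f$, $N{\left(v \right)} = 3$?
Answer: $109200$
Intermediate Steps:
$O{\left(M,f \right)} = 4 f + 32 M$ ($O{\left(M,f \right)} = \left(32 M + 3 f\right) + f = \left(3 f + 32 M\right) + f = 4 f + 32 M$)
$O{\left(1 \cdot 4 - -4,27 \right)} 300 = \left(4 \cdot 27 + 32 \left(1 \cdot 4 - -4\right)\right) 300 = \left(108 + 32 \left(4 + 4\right)\right) 300 = \left(108 + 32 \cdot 8\right) 300 = \left(108 + 256\right) 300 = 364 \cdot 300 = 109200$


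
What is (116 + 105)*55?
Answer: 12155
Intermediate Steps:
(116 + 105)*55 = 221*55 = 12155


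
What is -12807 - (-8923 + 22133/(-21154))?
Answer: -82140003/21154 ≈ -3883.0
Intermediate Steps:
-12807 - (-8923 + 22133/(-21154)) = -12807 - (-8923 + 22133*(-1/21154)) = -12807 - (-8923 - 22133/21154) = -12807 - 1*(-188779275/21154) = -12807 + 188779275/21154 = -82140003/21154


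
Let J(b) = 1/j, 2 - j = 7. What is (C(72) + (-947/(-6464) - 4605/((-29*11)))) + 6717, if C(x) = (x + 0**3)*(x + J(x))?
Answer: 122702140993/10310080 ≈ 11901.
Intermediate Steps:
j = -5 (j = 2 - 1*7 = 2 - 7 = -5)
J(b) = -1/5 (J(b) = 1/(-5) = -1/5)
C(x) = x*(-1/5 + x) (C(x) = (x + 0**3)*(x - 1/5) = (x + 0)*(-1/5 + x) = x*(-1/5 + x))
(C(72) + (-947/(-6464) - 4605/((-29*11)))) + 6717 = (72*(-1/5 + 72) + (-947/(-6464) - 4605/((-29*11)))) + 6717 = (72*(359/5) + (-947*(-1/6464) - 4605/(-319))) + 6717 = (25848/5 + (947/6464 - 4605*(-1/319))) + 6717 = (25848/5 + (947/6464 + 4605/319)) + 6717 = (25848/5 + 30068813/2062016) + 6717 = 53449333633/10310080 + 6717 = 122702140993/10310080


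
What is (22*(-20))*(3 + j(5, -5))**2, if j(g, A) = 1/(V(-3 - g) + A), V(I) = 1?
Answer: -6655/2 ≈ -3327.5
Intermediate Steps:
j(g, A) = 1/(1 + A)
(22*(-20))*(3 + j(5, -5))**2 = (22*(-20))*(3 + 1/(1 - 5))**2 = -440*(3 + 1/(-4))**2 = -440*(3 - 1/4)**2 = -440*(11/4)**2 = -440*121/16 = -6655/2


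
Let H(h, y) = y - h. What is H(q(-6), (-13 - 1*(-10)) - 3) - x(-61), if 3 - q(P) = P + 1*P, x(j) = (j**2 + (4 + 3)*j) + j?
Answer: -3254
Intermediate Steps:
x(j) = j**2 + 8*j (x(j) = (j**2 + 7*j) + j = j**2 + 8*j)
q(P) = 3 - 2*P (q(P) = 3 - (P + 1*P) = 3 - (P + P) = 3 - 2*P)
H(q(-6), (-13 - 1*(-10)) - 3) - x(-61) = (((-13 - 1*(-10)) - 3) - (3 - 2*(-6))) - (-61)*(8 - 61) = (((-13 + 10) - 3) - (3 + 12)) - (-61)*(-53) = ((-3 - 3) - 1*15) - 1*3233 = (-6 - 15) - 3233 = -21 - 3233 = -3254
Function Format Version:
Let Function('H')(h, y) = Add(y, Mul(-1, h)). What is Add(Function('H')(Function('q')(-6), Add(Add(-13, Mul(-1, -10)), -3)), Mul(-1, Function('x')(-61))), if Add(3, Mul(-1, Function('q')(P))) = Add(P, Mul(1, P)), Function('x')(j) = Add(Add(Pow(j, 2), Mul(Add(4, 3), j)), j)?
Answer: -3254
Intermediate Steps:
Function('x')(j) = Add(Pow(j, 2), Mul(8, j)) (Function('x')(j) = Add(Add(Pow(j, 2), Mul(7, j)), j) = Add(Pow(j, 2), Mul(8, j)))
Function('q')(P) = Add(3, Mul(-2, P)) (Function('q')(P) = Add(3, Mul(-1, Add(P, Mul(1, P)))) = Add(3, Mul(-1, Add(P, P))) = Add(3, Mul(-1, Mul(2, P))) = Add(3, Mul(-2, P)))
Add(Function('H')(Function('q')(-6), Add(Add(-13, Mul(-1, -10)), -3)), Mul(-1, Function('x')(-61))) = Add(Add(Add(Add(-13, Mul(-1, -10)), -3), Mul(-1, Add(3, Mul(-2, -6)))), Mul(-1, Mul(-61, Add(8, -61)))) = Add(Add(Add(Add(-13, 10), -3), Mul(-1, Add(3, 12))), Mul(-1, Mul(-61, -53))) = Add(Add(Add(-3, -3), Mul(-1, 15)), Mul(-1, 3233)) = Add(Add(-6, -15), -3233) = Add(-21, -3233) = -3254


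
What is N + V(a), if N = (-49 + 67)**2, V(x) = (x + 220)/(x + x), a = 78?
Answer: 25421/78 ≈ 325.91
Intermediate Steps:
V(x) = (220 + x)/(2*x) (V(x) = (220 + x)/((2*x)) = (220 + x)*(1/(2*x)) = (220 + x)/(2*x))
N = 324 (N = 18**2 = 324)
N + V(a) = 324 + (1/2)*(220 + 78)/78 = 324 + (1/2)*(1/78)*298 = 324 + 149/78 = 25421/78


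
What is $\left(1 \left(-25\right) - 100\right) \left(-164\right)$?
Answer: $20500$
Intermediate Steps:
$\left(1 \left(-25\right) - 100\right) \left(-164\right) = \left(-25 - 100\right) \left(-164\right) = \left(-125\right) \left(-164\right) = 20500$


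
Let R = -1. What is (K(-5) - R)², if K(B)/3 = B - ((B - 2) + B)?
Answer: 484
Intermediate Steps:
K(B) = 6 - 3*B (K(B) = 3*(B - ((B - 2) + B)) = 3*(B - ((-2 + B) + B)) = 3*(B - (-2 + 2*B)) = 3*(B + (2 - 2*B)) = 3*(2 - B) = 6 - 3*B)
(K(-5) - R)² = ((6 - 3*(-5)) - 1*(-1))² = ((6 + 15) + 1)² = (21 + 1)² = 22² = 484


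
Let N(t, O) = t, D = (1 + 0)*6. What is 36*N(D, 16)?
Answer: 216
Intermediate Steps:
D = 6 (D = 1*6 = 6)
36*N(D, 16) = 36*6 = 216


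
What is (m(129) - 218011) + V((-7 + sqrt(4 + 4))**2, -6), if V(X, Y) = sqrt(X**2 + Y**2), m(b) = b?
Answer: -217882 + sqrt(4853 - 3192*sqrt(2)) ≈ -2.1786e+5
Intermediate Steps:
(m(129) - 218011) + V((-7 + sqrt(4 + 4))**2, -6) = (129 - 218011) + sqrt(((-7 + sqrt(4 + 4))**2)**2 + (-6)**2) = -217882 + sqrt(((-7 + sqrt(8))**2)**2 + 36) = -217882 + sqrt(((-7 + 2*sqrt(2))**2)**2 + 36) = -217882 + sqrt((-7 + 2*sqrt(2))**4 + 36) = -217882 + sqrt(36 + (-7 + 2*sqrt(2))**4)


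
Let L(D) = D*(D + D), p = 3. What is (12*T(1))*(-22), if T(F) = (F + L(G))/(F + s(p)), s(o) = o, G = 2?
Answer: -594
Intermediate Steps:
L(D) = 2*D**2 (L(D) = D*(2*D) = 2*D**2)
T(F) = (8 + F)/(3 + F) (T(F) = (F + 2*2**2)/(F + 3) = (F + 2*4)/(3 + F) = (F + 8)/(3 + F) = (8 + F)/(3 + F))
(12*T(1))*(-22) = (12*((8 + 1)/(3 + 1)))*(-22) = (12*(9/4))*(-22) = 27*(-22) = -594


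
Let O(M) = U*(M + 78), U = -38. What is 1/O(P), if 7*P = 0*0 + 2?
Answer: -7/20824 ≈ -0.00033615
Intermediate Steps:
P = 2/7 (P = (0*0 + 2)/7 = (0 + 2)/7 = (1/7)*2 = 2/7 ≈ 0.28571)
O(M) = -2964 - 38*M (O(M) = -38*(M + 78) = -38*(78 + M) = -2964 - 38*M)
1/O(P) = 1/(-2964 - 38*2/7) = 1/(-2964 - 76/7) = 1/(-20824/7) = -7/20824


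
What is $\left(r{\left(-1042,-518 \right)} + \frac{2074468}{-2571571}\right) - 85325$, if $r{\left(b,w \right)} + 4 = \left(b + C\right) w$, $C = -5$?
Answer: $\frac{1175249589239}{2571571} \approx 4.5702 \cdot 10^{5}$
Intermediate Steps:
$r{\left(b,w \right)} = -4 + w \left(-5 + b\right)$ ($r{\left(b,w \right)} = -4 + \left(b - 5\right) w = -4 + \left(-5 + b\right) w = -4 + w \left(-5 + b\right)$)
$\left(r{\left(-1042,-518 \right)} + \frac{2074468}{-2571571}\right) - 85325 = \left(\left(-4 - -2590 - -539756\right) + \frac{2074468}{-2571571}\right) - 85325 = \left(\left(-4 + 2590 + 539756\right) + 2074468 \left(- \frac{1}{2571571}\right)\right) - 85325 = \left(542342 - \frac{2074468}{2571571}\right) - 85325 = \frac{1394668884814}{2571571} - 85325 = \frac{1175249589239}{2571571}$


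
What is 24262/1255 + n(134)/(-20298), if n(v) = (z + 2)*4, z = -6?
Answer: 246245078/12736995 ≈ 19.333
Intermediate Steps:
n(v) = -16 (n(v) = (-6 + 2)*4 = -4*4 = -16)
24262/1255 + n(134)/(-20298) = 24262/1255 - 16/(-20298) = 24262*(1/1255) - 16*(-1/20298) = 24262/1255 + 8/10149 = 246245078/12736995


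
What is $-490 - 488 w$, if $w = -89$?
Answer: $42942$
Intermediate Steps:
$-490 - 488 w = -490 - -43432 = -490 + 43432 = 42942$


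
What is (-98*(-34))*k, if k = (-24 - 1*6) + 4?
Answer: -86632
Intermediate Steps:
k = -26 (k = (-24 - 6) + 4 = -30 + 4 = -26)
(-98*(-34))*k = -98*(-34)*(-26) = 3332*(-26) = -86632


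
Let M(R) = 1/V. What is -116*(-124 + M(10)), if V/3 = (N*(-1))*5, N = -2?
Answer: 215702/15 ≈ 14380.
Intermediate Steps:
V = 30 (V = 3*(-2*(-1)*5) = 3*(2*5) = 3*10 = 30)
M(R) = 1/30
-116*(-124 + M(10)) = -116*(-124 + 1/30) = -116*(-3719/30) = 215702/15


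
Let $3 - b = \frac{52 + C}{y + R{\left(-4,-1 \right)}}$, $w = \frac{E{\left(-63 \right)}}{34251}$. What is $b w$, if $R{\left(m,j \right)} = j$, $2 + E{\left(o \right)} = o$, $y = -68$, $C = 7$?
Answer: $- \frac{2470}{337617} \approx -0.007316$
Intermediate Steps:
$E{\left(o \right)} = -2 + o$
$w = - \frac{65}{34251}$ ($w = \frac{-2 - 63}{34251} = \left(-65\right) \frac{1}{34251} = - \frac{65}{34251} \approx -0.0018978$)
$b = \frac{266}{69}$ ($b = 3 - \frac{52 + 7}{-68 - 1} = 3 - \frac{59}{-69} = 3 - 59 \left(- \frac{1}{69}\right) = 3 - - \frac{59}{69} = 3 + \frac{59}{69} = \frac{266}{69} \approx 3.8551$)
$b w = \frac{266}{69} \left(- \frac{65}{34251}\right) = - \frac{2470}{337617}$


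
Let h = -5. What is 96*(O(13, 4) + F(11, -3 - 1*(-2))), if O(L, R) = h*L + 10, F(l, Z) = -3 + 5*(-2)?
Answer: -6528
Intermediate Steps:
F(l, Z) = -13 (F(l, Z) = -3 - 10 = -13)
O(L, R) = 10 - 5*L (O(L, R) = -5*L + 10 = 10 - 5*L)
96*(O(13, 4) + F(11, -3 - 1*(-2))) = 96*((10 - 5*13) - 13) = 96*((10 - 65) - 13) = 96*(-55 - 13) = 96*(-68) = -6528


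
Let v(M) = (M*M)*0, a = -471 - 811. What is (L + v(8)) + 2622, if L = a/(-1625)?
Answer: 4262032/1625 ≈ 2622.8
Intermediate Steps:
a = -1282
L = 1282/1625 (L = -1282/(-1625) = -1282*(-1/1625) = 1282/1625 ≈ 0.78892)
v(M) = 0 (v(M) = M²*0 = 0)
(L + v(8)) + 2622 = (1282/1625 + 0) + 2622 = 1282/1625 + 2622 = 4262032/1625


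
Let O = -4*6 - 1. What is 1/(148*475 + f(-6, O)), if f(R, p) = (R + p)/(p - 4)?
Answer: 29/2038731 ≈ 1.4225e-5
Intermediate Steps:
O = -25 (O = -24 - 1 = -25)
f(R, p) = (R + p)/(-4 + p)
1/(148*475 + f(-6, O)) = 1/(148*475 + (-6 - 25)/(-4 - 25)) = 1/(70300 - 31/(-29)) = 1/(70300 - 1/29*(-31)) = 1/(70300 + 31/29) = 1/(2038731/29) = 29/2038731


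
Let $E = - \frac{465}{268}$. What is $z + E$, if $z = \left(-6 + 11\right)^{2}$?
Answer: $\frac{6235}{268} \approx 23.265$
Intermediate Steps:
$E = - \frac{465}{268}$ ($E = \left(-465\right) \frac{1}{268} = - \frac{465}{268} \approx -1.7351$)
$z = 25$ ($z = 5^{2} = 25$)
$z + E = 25 - \frac{465}{268} = \frac{6235}{268}$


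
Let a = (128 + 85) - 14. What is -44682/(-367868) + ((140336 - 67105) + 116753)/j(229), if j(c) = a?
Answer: 34948962915/36602866 ≈ 954.81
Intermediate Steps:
a = 199 (a = 213 - 14 = 199)
j(c) = 199
-44682/(-367868) + ((140336 - 67105) + 116753)/j(229) = -44682/(-367868) + ((140336 - 67105) + 116753)/199 = -44682*(-1/367868) + (73231 + 116753)*(1/199) = 22341/183934 + 189984*(1/199) = 22341/183934 + 189984/199 = 34948962915/36602866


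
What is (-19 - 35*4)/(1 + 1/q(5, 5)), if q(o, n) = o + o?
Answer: -1590/11 ≈ -144.55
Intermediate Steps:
q(o, n) = 2*o
(-19 - 35*4)/(1 + 1/q(5, 5)) = (-19 - 35*4)/(1 + 1/(2*5)) = (-19 - 140)/(1 + 1/10) = -159/(1 + ⅒) = -159/(11/10) = (10/11)*(-159) = -1590/11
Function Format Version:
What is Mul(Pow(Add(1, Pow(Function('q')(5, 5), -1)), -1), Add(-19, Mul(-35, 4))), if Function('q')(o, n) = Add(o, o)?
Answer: Rational(-1590, 11) ≈ -144.55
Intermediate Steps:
Function('q')(o, n) = Mul(2, o)
Mul(Pow(Add(1, Pow(Function('q')(5, 5), -1)), -1), Add(-19, Mul(-35, 4))) = Mul(Pow(Add(1, Pow(Mul(2, 5), -1)), -1), Add(-19, Mul(-35, 4))) = Mul(Pow(Add(1, Pow(10, -1)), -1), Add(-19, -140)) = Mul(Pow(Add(1, Rational(1, 10)), -1), -159) = Mul(Pow(Rational(11, 10), -1), -159) = Mul(Rational(10, 11), -159) = Rational(-1590, 11)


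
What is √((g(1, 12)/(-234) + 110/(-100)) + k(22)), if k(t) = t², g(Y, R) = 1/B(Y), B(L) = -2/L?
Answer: √73449415/390 ≈ 21.975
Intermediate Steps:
g(Y, R) = -Y/2 (g(Y, R) = 1/(-2/Y) = -Y/2)
√((g(1, 12)/(-234) + 110/(-100)) + k(22)) = √((-½*1/(-234) + 110/(-100)) + 22²) = √((-½*(-1/234) + 110*(-1/100)) + 484) = √((1/468 - 11/10) + 484) = √(-2569/2340 + 484) = √(1129991/2340) = √73449415/390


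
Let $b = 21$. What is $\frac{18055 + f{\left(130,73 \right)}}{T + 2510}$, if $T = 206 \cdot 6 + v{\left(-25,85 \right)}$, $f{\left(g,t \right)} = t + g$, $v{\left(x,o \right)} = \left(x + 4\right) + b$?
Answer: $\frac{9129}{1873} \approx 4.874$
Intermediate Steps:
$v{\left(x,o \right)} = 25 + x$ ($v{\left(x,o \right)} = \left(x + 4\right) + 21 = \left(4 + x\right) + 21 = 25 + x$)
$f{\left(g,t \right)} = g + t$
$T = 1236$ ($T = 206 \cdot 6 + \left(25 - 25\right) = 1236 + 0 = 1236$)
$\frac{18055 + f{\left(130,73 \right)}}{T + 2510} = \frac{18055 + \left(130 + 73\right)}{1236 + 2510} = \frac{18055 + 203}{3746} = 18258 \cdot \frac{1}{3746} = \frac{9129}{1873}$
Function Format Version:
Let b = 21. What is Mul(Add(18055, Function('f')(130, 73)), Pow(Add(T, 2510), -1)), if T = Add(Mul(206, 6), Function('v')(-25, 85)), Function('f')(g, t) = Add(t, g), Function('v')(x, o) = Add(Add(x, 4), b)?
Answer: Rational(9129, 1873) ≈ 4.8740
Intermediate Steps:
Function('v')(x, o) = Add(25, x) (Function('v')(x, o) = Add(Add(x, 4), 21) = Add(Add(4, x), 21) = Add(25, x))
Function('f')(g, t) = Add(g, t)
T = 1236 (T = Add(Mul(206, 6), Add(25, -25)) = Add(1236, 0) = 1236)
Mul(Add(18055, Function('f')(130, 73)), Pow(Add(T, 2510), -1)) = Mul(Add(18055, Add(130, 73)), Pow(Add(1236, 2510), -1)) = Mul(Add(18055, 203), Pow(3746, -1)) = Mul(18258, Rational(1, 3746)) = Rational(9129, 1873)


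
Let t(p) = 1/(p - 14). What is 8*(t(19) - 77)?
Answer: -3072/5 ≈ -614.40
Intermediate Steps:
t(p) = 1/(-14 + p)
8*(t(19) - 77) = 8*(1/(-14 + 19) - 77) = 8*(1/5 - 77) = 8*(⅕ - 77) = 8*(-384/5) = -3072/5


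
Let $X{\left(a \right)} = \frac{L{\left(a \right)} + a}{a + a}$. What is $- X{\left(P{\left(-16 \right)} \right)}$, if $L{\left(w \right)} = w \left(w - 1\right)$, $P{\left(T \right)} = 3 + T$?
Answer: $\frac{13}{2} \approx 6.5$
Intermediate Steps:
$L{\left(w \right)} = w \left(-1 + w\right)$
$X{\left(a \right)} = \frac{a + a \left(-1 + a\right)}{2 a}$ ($X{\left(a \right)} = \frac{a \left(-1 + a\right) + a}{a + a} = \frac{a + a \left(-1 + a\right)}{2 a}$)
$- X{\left(P{\left(-16 \right)} \right)} = - \frac{3 - 16}{2} = - \frac{-13}{2} = \left(-1\right) \left(- \frac{13}{2}\right) = \frac{13}{2}$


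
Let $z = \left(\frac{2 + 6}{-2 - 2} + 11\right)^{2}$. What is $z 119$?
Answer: $9639$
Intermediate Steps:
$z = 81$ ($z = \left(\frac{8}{-4} + 11\right)^{2} = \left(8 \left(- \frac{1}{4}\right) + 11\right)^{2} = \left(-2 + 11\right)^{2} = 9^{2} = 81$)
$z 119 = 81 \cdot 119 = 9639$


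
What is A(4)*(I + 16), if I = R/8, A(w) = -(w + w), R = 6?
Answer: -134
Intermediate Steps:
A(w) = -2*w
I = 3/4 (I = 6/8 = 6*(1/8) = 3/4 ≈ 0.75000)
A(4)*(I + 16) = (-2*4)*(3/4 + 16) = -8*67/4 = -134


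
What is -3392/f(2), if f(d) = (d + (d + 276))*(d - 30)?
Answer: 106/245 ≈ 0.43265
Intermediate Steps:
f(d) = (-30 + d)*(276 + 2*d) (f(d) = (d + (276 + d))*(-30 + d) = (276 + 2*d)*(-30 + d) = (-30 + d)*(276 + 2*d))
-3392/f(2) = -3392/(-8280 + 2*2² + 216*2) = -3392/(-8280 + 2*4 + 432) = -3392/(-8280 + 8 + 432) = -3392/(-7840) = -3392*(-1/7840) = 106/245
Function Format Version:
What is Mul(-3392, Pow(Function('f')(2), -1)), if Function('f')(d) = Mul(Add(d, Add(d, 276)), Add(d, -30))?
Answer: Rational(106, 245) ≈ 0.43265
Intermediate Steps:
Function('f')(d) = Mul(Add(-30, d), Add(276, Mul(2, d))) (Function('f')(d) = Mul(Add(d, Add(276, d)), Add(-30, d)) = Mul(Add(276, Mul(2, d)), Add(-30, d)) = Mul(Add(-30, d), Add(276, Mul(2, d))))
Mul(-3392, Pow(Function('f')(2), -1)) = Mul(-3392, Pow(Add(-8280, Mul(2, Pow(2, 2)), Mul(216, 2)), -1)) = Mul(-3392, Pow(Add(-8280, Mul(2, 4), 432), -1)) = Mul(-3392, Pow(Add(-8280, 8, 432), -1)) = Mul(-3392, Pow(-7840, -1)) = Mul(-3392, Rational(-1, 7840)) = Rational(106, 245)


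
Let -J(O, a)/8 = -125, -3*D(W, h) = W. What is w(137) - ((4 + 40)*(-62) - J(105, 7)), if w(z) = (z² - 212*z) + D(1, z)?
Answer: -19642/3 ≈ -6547.3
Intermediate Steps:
D(W, h) = -W/3
J(O, a) = 1000 (J(O, a) = -8*(-125) = 1000)
w(z) = -⅓ + z² - 212*z (w(z) = (z² - 212*z) - ⅓*1 = (z² - 212*z) - ⅓ = -⅓ + z² - 212*z)
w(137) - ((4 + 40)*(-62) - J(105, 7)) = (-⅓ + 137² - 212*137) - ((4 + 40)*(-62) - 1*1000) = (-⅓ + 18769 - 29044) - (44*(-62) - 1000) = -30826/3 - (-2728 - 1000) = -30826/3 - 1*(-3728) = -30826/3 + 3728 = -19642/3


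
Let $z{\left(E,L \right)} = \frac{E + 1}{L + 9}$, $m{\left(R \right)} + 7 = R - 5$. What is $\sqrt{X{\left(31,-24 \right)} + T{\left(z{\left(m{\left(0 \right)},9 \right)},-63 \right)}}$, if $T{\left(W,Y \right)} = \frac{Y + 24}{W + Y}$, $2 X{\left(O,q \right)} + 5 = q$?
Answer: $\frac{7 i \sqrt{1486210}}{2290} \approx 3.7265 i$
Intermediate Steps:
$X{\left(O,q \right)} = - \frac{5}{2} + \frac{q}{2}$
$m{\left(R \right)} = -12 + R$ ($m{\left(R \right)} = -7 + \left(R - 5\right) = -7 + \left(-5 + R\right) = -12 + R$)
$z{\left(E,L \right)} = \frac{1 + E}{9 + L}$
$T{\left(W,Y \right)} = \frac{24 + Y}{W + Y}$
$\sqrt{X{\left(31,-24 \right)} + T{\left(z{\left(m{\left(0 \right)},9 \right)},-63 \right)}} = \sqrt{\left(- \frac{5}{2} + \frac{1}{2} \left(-24\right)\right) + \frac{24 - 63}{\frac{1 + \left(-12 + 0\right)}{9 + 9} - 63}} = \sqrt{\left(- \frac{5}{2} - 12\right) + \frac{1}{\frac{1 - 12}{18} - 63} \left(-39\right)} = \sqrt{- \frac{29}{2} + \frac{1}{\frac{1}{18} \left(-11\right) - 63} \left(-39\right)} = \sqrt{- \frac{29}{2} + \frac{1}{- \frac{11}{18} - 63} \left(-39\right)} = \sqrt{- \frac{29}{2} + \frac{1}{- \frac{1145}{18}} \left(-39\right)} = \sqrt{- \frac{29}{2} - - \frac{702}{1145}} = \sqrt{- \frac{29}{2} + \frac{702}{1145}} = \sqrt{- \frac{31801}{2290}} = \frac{7 i \sqrt{1486210}}{2290}$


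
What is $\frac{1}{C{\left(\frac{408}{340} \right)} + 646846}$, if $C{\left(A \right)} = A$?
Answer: $\frac{5}{3234236} \approx 1.546 \cdot 10^{-6}$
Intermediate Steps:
$\frac{1}{C{\left(\frac{408}{340} \right)} + 646846} = \frac{1}{\frac{408}{340} + 646846} = \frac{1}{408 \cdot \frac{1}{340} + 646846} = \frac{1}{\frac{6}{5} + 646846} = \frac{1}{\frac{3234236}{5}} = \frac{5}{3234236}$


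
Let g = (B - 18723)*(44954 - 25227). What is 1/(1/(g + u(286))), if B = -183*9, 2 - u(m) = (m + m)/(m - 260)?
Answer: -401839010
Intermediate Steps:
u(m) = 2 - 2*m/(-260 + m) (u(m) = 2 - (m + m)/(m - 260) = 2 - 2*m/(-260 + m))
B = -1647
g = -401838990 (g = (-1647 - 18723)*(44954 - 25227) = -20370*19727 = -401838990)
1/(1/(g + u(286))) = 1/(1/(-401838990 - 520/(-260 + 286))) = 1/(1/(-401838990 - 520/26)) = 1/(1/(-401838990 - 520*1/26)) = 1/(1/(-401838990 - 20)) = 1/(1/(-401839010)) = 1/(-1/401839010) = -401839010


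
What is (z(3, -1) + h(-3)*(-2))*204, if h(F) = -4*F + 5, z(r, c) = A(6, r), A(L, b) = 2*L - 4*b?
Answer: -6936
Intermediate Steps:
A(L, b) = -4*b + 2*L
z(r, c) = 12 - 4*r (z(r, c) = -4*r + 2*6 = -4*r + 12 = 12 - 4*r)
h(F) = 5 - 4*F
(z(3, -1) + h(-3)*(-2))*204 = ((12 - 4*3) + (5 - 4*(-3))*(-2))*204 = ((12 - 12) + (5 + 12)*(-2))*204 = (0 + 17*(-2))*204 = (0 - 34)*204 = -34*204 = -6936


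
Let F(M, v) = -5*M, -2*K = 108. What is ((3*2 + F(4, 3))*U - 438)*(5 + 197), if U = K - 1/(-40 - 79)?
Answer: 1091608/17 ≈ 64212.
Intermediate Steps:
K = -54 (K = -1/2*108 = -54)
U = -6425/119 (U = -54 - 1/(-40 - 79) = -54 - 1/(-119) = -54 - 1*(-1/119) = -54 + 1/119 = -6425/119 ≈ -53.992)
((3*2 + F(4, 3))*U - 438)*(5 + 197) = ((3*2 - 5*4)*(-6425/119) - 438)*(5 + 197) = ((6 - 20)*(-6425/119) - 438)*202 = (-14*(-6425/119) - 438)*202 = (12850/17 - 438)*202 = (5404/17)*202 = 1091608/17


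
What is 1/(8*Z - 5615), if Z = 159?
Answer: -1/4343 ≈ -0.00023026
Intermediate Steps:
1/(8*Z - 5615) = 1/(8*159 - 5615) = 1/(1272 - 5615) = 1/(-4343) = -1/4343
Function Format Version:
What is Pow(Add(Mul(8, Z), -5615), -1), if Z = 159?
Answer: Rational(-1, 4343) ≈ -0.00023026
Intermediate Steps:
Pow(Add(Mul(8, Z), -5615), -1) = Pow(Add(Mul(8, 159), -5615), -1) = Pow(Add(1272, -5615), -1) = Pow(-4343, -1) = Rational(-1, 4343)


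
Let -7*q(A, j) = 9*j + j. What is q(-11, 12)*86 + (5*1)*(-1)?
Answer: -10355/7 ≈ -1479.3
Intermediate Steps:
q(A, j) = -10*j/7 (q(A, j) = -(9*j + j)/7 = -10*j/7)
q(-11, 12)*86 + (5*1)*(-1) = -10/7*12*86 + (5*1)*(-1) = -120/7*86 + 5*(-1) = -10320/7 - 5 = -10355/7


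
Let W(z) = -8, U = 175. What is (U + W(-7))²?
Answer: 27889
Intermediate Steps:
(U + W(-7))² = (175 - 8)² = 167² = 27889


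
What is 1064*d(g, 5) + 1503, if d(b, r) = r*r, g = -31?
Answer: 28103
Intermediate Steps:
d(b, r) = r**2
1064*d(g, 5) + 1503 = 1064*5**2 + 1503 = 1064*25 + 1503 = 26600 + 1503 = 28103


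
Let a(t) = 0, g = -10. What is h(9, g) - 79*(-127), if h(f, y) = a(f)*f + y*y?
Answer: 10133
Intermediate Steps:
h(f, y) = y² (h(f, y) = 0*f + y*y = 0 + y² = y²)
h(9, g) - 79*(-127) = (-10)² - 79*(-127) = 100 + 10033 = 10133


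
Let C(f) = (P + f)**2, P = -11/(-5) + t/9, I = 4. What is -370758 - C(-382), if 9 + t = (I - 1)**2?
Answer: -12875151/25 ≈ -5.1501e+5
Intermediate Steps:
t = 0 (t = -9 + (4 - 1)**2 = -9 + 3**2 = -9 + 9 = 0)
P = 11/5 (P = -11/(-5) + 0/9 = -11*(-1/5) + 0*(1/9) = 11/5 + 0 = 11/5 ≈ 2.2000)
C(f) = (11/5 + f)**2
-370758 - C(-382) = -370758 - (11 + 5*(-382))**2/25 = -370758 - (11 - 1910)**2/25 = -370758 - (-1899)**2/25 = -370758 - 3606201/25 = -12875151/25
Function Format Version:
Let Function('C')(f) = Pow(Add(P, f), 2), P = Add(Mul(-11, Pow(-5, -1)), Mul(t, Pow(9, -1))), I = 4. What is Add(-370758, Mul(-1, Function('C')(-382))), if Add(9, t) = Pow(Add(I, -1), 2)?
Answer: Rational(-12875151, 25) ≈ -5.1501e+5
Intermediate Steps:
t = 0 (t = Add(-9, Pow(Add(4, -1), 2)) = Add(-9, Pow(3, 2)) = Add(-9, 9) = 0)
P = Rational(11, 5) (P = Add(Mul(-11, Pow(-5, -1)), Mul(0, Pow(9, -1))) = Add(Mul(-11, Rational(-1, 5)), Mul(0, Rational(1, 9))) = Add(Rational(11, 5), 0) = Rational(11, 5) ≈ 2.2000)
Function('C')(f) = Pow(Add(Rational(11, 5), f), 2)
Add(-370758, Mul(-1, Function('C')(-382))) = Add(-370758, Mul(-1, Mul(Rational(1, 25), Pow(Add(11, Mul(5, -382)), 2)))) = Add(-370758, Mul(-1, Mul(Rational(1, 25), Pow(Add(11, -1910), 2)))) = Add(-370758, Mul(-1, Mul(Rational(1, 25), Pow(-1899, 2)))) = Add(-370758, Mul(-1, Mul(Rational(1, 25), 3606201))) = Add(-370758, Mul(-1, Rational(3606201, 25))) = Add(-370758, Rational(-3606201, 25)) = Rational(-12875151, 25)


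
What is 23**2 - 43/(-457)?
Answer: 241796/457 ≈ 529.09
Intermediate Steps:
23**2 - 43/(-457) = 529 - 43*(-1/457) = 529 + 43/457 = 241796/457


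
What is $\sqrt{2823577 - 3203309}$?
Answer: $2 i \sqrt{94933} \approx 616.22 i$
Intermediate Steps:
$\sqrt{2823577 - 3203309} = \sqrt{-379732} = 2 i \sqrt{94933}$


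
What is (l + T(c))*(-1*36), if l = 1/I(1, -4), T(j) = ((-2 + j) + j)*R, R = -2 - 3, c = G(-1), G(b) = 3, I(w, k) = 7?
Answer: 5004/7 ≈ 714.86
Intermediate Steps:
c = 3
R = -5
T(j) = 10 - 10*j (T(j) = ((-2 + j) + j)*(-5) = (-2 + 2*j)*(-5) = 10 - 10*j)
l = ⅐ (l = 1/7 = ⅐ ≈ 0.14286)
(l + T(c))*(-1*36) = (⅐ + (10 - 10*3))*(-1*36) = (⅐ + (10 - 30))*(-36) = (⅐ - 20)*(-36) = -139/7*(-36) = 5004/7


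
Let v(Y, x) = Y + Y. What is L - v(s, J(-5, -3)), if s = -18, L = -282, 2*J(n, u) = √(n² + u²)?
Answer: -246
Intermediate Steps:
J(n, u) = √(n² + u²)/2
v(Y, x) = 2*Y
L - v(s, J(-5, -3)) = -282 - 2*(-18) = -282 - 1*(-36) = -282 + 36 = -246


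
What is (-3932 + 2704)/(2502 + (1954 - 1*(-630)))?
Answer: -614/2543 ≈ -0.24145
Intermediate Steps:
(-3932 + 2704)/(2502 + (1954 - 1*(-630))) = -1228/(2502 + (1954 + 630)) = -1228/(2502 + 2584) = -1228/5086 = -1228*1/5086 = -614/2543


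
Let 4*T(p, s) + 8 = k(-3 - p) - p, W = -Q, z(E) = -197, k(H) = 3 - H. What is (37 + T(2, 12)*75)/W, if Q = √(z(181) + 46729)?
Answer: √11633/46532 ≈ 0.0023179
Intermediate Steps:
Q = 2*√11633 (Q = √(-197 + 46729) = √46532 = 2*√11633 ≈ 215.71)
W = -2*√11633 ≈ -215.71
T(p, s) = -½ (T(p, s) = -2 + ((3 - (-3 - p)) - p)/4 = -2 + ((3 + (3 + p)) - p)/4 = -2 + ((6 + p) - p)/4 = -2 + (¼)*6 = -2 + 3/2 = -½)
(37 + T(2, 12)*75)/W = (37 - ½*75)/((-2*√11633)) = (37 - 75/2)*(-√11633/23266) = -(-1)*√11633/46532 = √11633/46532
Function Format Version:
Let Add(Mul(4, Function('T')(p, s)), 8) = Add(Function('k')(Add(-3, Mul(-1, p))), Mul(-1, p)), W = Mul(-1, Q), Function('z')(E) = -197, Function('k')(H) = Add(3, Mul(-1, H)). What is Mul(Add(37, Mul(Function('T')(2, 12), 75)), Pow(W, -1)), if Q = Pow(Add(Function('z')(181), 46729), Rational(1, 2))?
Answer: Mul(Rational(1, 46532), Pow(11633, Rational(1, 2))) ≈ 0.0023179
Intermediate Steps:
Q = Mul(2, Pow(11633, Rational(1, 2))) (Q = Pow(Add(-197, 46729), Rational(1, 2)) = Pow(46532, Rational(1, 2)) = Mul(2, Pow(11633, Rational(1, 2))) ≈ 215.71)
W = Mul(-2, Pow(11633, Rational(1, 2))) (W = Mul(-1, Mul(2, Pow(11633, Rational(1, 2)))) = Mul(-2, Pow(11633, Rational(1, 2))) ≈ -215.71)
Function('T')(p, s) = Rational(-1, 2) (Function('T')(p, s) = Add(-2, Mul(Rational(1, 4), Add(Add(3, Mul(-1, Add(-3, Mul(-1, p)))), Mul(-1, p)))) = Add(-2, Mul(Rational(1, 4), Add(Add(3, Add(3, p)), Mul(-1, p)))) = Add(-2, Mul(Rational(1, 4), Add(Add(6, p), Mul(-1, p)))) = Add(-2, Mul(Rational(1, 4), 6)) = Add(-2, Rational(3, 2)) = Rational(-1, 2))
Mul(Add(37, Mul(Function('T')(2, 12), 75)), Pow(W, -1)) = Mul(Add(37, Mul(Rational(-1, 2), 75)), Pow(Mul(-2, Pow(11633, Rational(1, 2))), -1)) = Mul(Add(37, Rational(-75, 2)), Mul(Rational(-1, 23266), Pow(11633, Rational(1, 2)))) = Mul(Rational(-1, 2), Mul(Rational(-1, 23266), Pow(11633, Rational(1, 2)))) = Mul(Rational(1, 46532), Pow(11633, Rational(1, 2)))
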